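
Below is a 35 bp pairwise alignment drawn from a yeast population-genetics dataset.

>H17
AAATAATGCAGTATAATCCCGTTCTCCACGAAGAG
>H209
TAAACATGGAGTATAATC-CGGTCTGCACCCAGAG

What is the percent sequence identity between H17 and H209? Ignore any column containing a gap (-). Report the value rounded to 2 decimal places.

76.47%

Excluding the 1 gap column leaves 34 comparable sites.
Mismatches occur at site 1 (A/T), site 4 (T/A), site 5 (A/C), site 9 (C/G), site 22 (T/G), site 26 (C/G), site 30 (G/C), site 31 (A/C).
26 of the 34 comparable sites match, so the percent identity is 26/34 × 100 = 76.47%.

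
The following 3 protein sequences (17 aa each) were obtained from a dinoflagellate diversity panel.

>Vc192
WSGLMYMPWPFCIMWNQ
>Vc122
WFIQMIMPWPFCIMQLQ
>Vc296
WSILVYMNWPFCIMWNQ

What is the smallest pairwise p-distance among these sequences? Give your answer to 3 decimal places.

0.176

Pairwise Hamming distances:
  Vc192 vs Vc122: 6
  Vc192 vs Vc296: 3
  Vc122 vs Vc296: 7
The smallest is 3 mismatches, between Vc192 and Vc296; p = 3/17 = 0.176.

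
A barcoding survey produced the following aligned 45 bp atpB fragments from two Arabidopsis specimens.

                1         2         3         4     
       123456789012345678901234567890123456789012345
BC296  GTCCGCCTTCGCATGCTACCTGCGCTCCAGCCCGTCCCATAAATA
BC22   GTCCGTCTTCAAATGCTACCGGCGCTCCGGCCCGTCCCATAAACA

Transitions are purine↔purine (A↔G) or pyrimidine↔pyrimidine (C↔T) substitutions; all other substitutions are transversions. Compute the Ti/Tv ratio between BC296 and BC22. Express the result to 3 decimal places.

Differing sites — 6:C/T (Ti); 11:G/A (Ti); 12:C/A (Tv); 21:T/G (Tv); 29:A/G (Ti); 44:T/C (Ti).
Of the 6 differences, 4 transitions and 2 transversions, so Ti/Tv = 4/2 = 2.000.

2.000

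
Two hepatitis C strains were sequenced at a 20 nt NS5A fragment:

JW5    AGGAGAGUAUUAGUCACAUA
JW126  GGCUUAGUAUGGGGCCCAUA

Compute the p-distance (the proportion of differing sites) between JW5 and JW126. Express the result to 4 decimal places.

Differing sites — 1:A/G; 3:G/C; 4:A/U; 5:G/U; 11:U/G; 12:A/G; 14:U/G; 16:A/C.
There are 8 differences over 20 sites, so p = 8/20 = 0.4000.

0.4000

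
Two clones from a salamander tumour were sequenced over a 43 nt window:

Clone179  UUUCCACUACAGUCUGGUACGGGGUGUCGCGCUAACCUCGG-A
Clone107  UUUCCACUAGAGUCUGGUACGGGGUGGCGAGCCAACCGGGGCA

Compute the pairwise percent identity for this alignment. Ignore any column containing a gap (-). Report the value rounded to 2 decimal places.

Excluding the 1 gap column leaves 42 comparable sites.
Differing sites — 10:C/G; 27:U/G; 30:C/A; 33:U/C; 38:U/G; 39:C/G.
36 of the 42 comparable sites match, so the percent identity is 36/42 × 100 = 85.71%.

85.71%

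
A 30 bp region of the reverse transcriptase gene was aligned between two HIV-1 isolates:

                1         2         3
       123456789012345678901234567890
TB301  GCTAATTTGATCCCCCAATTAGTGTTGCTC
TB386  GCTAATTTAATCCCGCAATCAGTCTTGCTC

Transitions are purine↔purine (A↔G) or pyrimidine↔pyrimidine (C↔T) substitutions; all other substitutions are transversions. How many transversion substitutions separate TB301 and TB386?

Mismatches occur at site 9 (G↔A, transition), site 15 (C↔G, transversion), site 20 (T↔C, transition), site 24 (G↔C, transversion).
Of the 4 differences, 2 transitions and 2 transversions, so the answer is 2.

2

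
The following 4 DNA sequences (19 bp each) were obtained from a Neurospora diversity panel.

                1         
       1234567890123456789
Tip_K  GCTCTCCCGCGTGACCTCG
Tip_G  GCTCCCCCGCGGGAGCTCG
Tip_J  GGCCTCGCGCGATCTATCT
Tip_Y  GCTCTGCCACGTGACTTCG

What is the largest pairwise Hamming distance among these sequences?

Pairwise Hamming distances:
  Tip_K vs Tip_G: 3
  Tip_K vs Tip_J: 9
  Tip_K vs Tip_Y: 3
  Tip_G vs Tip_J: 10
  Tip_G vs Tip_Y: 6
  Tip_J vs Tip_Y: 11
The largest is 11, between Tip_J and Tip_Y.

11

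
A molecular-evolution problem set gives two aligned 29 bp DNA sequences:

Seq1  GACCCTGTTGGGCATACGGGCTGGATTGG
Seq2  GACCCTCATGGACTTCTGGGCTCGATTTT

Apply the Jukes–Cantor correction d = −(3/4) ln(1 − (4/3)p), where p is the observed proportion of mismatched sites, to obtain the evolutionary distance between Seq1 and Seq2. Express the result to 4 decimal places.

0.4006

The sequences differ at positions 7 (G/C), 8 (T/A), 12 (G/A), 14 (A/T), 16 (A/C), 17 (C/T), 23 (G/C), 28 (G/T), 29 (G/T).
p = 9/29 = 0.310345.
d = −0.75 · ln(1 − (4/3)·0.310345) = −0.75 · ln(0.586207) = −0.75 · (-0.534082) = 0.4006.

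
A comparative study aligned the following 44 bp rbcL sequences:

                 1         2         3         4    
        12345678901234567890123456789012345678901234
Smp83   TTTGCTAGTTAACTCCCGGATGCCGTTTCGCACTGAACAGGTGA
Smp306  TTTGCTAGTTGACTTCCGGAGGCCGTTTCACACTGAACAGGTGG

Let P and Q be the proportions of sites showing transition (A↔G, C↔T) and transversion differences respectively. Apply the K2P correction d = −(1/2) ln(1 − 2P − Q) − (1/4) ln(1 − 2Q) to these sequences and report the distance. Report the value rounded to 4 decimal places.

0.1261

Differing sites — 11:A/G (Ti); 15:C/T (Ti); 21:T/G (Tv); 30:G/A (Ti); 44:A/G (Ti).
Of the 5 differences, 4 transitions and 1 transversion over 44 sites: P = 4/44 = 0.090909, Q = 1/44 = 0.022727.
d = −0.5·ln(0.795455) − 0.25·ln(0.954546) = −0.5·(-0.228841) − 0.25·(-0.046519) = 0.1261.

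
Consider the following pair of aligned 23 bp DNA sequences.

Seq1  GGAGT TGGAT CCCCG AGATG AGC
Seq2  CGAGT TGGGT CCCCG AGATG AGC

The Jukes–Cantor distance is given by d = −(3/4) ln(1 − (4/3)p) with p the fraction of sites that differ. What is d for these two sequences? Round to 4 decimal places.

The sequences differ at positions 1 (G/C), 9 (A/G).
p = 2/23 = 0.086957.
d = −0.75 · ln(1 − (4/3)·0.086957) = −0.75 · ln(0.884057) = −0.75 · (-0.123234) = 0.0924.

0.0924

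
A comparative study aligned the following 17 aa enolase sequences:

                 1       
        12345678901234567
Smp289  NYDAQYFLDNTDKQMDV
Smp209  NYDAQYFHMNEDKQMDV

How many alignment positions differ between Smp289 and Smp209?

Mismatches occur at site 8 (L↔H), site 9 (D↔M), site 11 (T↔E).
That gives 3 mismatches out of 17 aligned sites, so the Hamming distance is 3.

3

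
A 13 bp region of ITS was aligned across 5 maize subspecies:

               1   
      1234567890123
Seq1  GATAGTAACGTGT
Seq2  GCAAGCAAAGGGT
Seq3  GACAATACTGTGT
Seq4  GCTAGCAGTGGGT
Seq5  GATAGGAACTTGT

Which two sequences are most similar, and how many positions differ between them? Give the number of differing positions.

2

Pairwise Hamming distances:
  Seq1 vs Seq2: 5
  Seq1 vs Seq3: 4
  Seq1 vs Seq4: 5
  Seq1 vs Seq5: 2
  Seq2 vs Seq3: 7
  Seq2 vs Seq4: 3
  Seq2 vs Seq5: 6
  Seq3 vs Seq4: 6
  Seq3 vs Seq5: 6
  Seq4 vs Seq5: 6
The smallest is 2, between Seq1 and Seq5.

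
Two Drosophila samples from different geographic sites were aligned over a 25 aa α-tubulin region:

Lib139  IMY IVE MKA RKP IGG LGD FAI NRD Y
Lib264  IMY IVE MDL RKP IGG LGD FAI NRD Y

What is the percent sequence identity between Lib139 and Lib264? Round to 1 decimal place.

Differing sites — 8:K/D; 9:A/L.
23 of the 25 sites match, so the percent identity is 23/25 × 100 = 92.0%.

92.0%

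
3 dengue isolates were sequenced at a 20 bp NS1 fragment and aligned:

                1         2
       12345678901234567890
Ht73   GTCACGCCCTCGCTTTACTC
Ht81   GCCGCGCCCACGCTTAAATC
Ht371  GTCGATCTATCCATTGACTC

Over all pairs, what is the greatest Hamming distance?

Pairwise Hamming distances:
  Ht73 vs Ht81: 5
  Ht73 vs Ht371: 8
  Ht81 vs Ht371: 10
The largest is 10, between Ht81 and Ht371.

10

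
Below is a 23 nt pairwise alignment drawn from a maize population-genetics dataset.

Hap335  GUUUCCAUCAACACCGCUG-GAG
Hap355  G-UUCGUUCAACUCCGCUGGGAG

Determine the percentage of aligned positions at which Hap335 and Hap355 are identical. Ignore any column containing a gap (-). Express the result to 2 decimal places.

85.71%

Excluding the 2 gap columns leaves 21 comparable sites.
Differing sites — 6:C/G; 7:A/U; 13:A/U.
18 of the 21 comparable sites match, so the percent identity is 18/21 × 100 = 85.71%.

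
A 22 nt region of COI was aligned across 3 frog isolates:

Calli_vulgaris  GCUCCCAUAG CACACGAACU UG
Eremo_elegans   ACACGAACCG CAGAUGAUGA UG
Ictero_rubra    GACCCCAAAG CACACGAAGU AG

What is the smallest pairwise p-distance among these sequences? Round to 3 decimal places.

0.227

Pairwise Hamming distances:
  Calli_vulgaris vs Eremo_elegans: 11
  Calli_vulgaris vs Ictero_rubra: 5
  Eremo_elegans vs Ictero_rubra: 12
The smallest is 5 mismatches, between Calli_vulgaris and Ictero_rubra; p = 5/22 = 0.227.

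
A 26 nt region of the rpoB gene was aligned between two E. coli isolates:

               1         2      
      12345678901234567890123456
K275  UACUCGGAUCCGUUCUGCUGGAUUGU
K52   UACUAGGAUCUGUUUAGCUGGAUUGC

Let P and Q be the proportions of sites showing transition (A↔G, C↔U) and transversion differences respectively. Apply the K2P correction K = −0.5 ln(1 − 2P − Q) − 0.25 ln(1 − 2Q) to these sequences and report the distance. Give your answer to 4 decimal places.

0.2256

Mismatches occur at site 5 (C→A, transversion), site 11 (C→U, transition), site 15 (C→U, transition), site 16 (U→A, transversion), site 26 (U→C, transition).
Of the 5 differences, 3 transitions and 2 transversions over 26 sites: P = 3/26 = 0.115385, Q = 2/26 = 0.076923.
d = −0.5·ln(0.692307) − 0.25·ln(0.846154) = −0.5·(-0.367726) − 0.25·(-0.167054) = 0.2256.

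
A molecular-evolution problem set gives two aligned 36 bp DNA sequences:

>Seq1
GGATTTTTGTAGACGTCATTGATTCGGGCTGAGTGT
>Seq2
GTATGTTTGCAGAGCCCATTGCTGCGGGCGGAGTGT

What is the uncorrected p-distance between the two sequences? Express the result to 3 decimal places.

Mismatches occur at site 2 (G/T), site 5 (T/G), site 10 (T/C), site 14 (C/G), site 15 (G/C), site 16 (T/C), site 22 (A/C), site 24 (T/G), site 30 (T/G).
There are 9 differences over 36 sites, so p = 9/36 = 0.250.

0.250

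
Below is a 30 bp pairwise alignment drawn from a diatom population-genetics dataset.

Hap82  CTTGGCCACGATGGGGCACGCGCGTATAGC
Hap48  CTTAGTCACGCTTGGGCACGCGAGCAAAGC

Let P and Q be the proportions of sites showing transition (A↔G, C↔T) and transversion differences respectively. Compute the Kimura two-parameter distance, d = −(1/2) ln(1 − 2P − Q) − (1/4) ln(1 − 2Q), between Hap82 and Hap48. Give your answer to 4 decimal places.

Mismatches occur at site 4 (G/A, transition), site 6 (C/T, transition), site 11 (A/C, transversion), site 13 (G/T, transversion), site 23 (C/A, transversion), site 25 (T/C, transition), site 27 (T/A, transversion).
Of the 7 differences, 3 transitions and 4 transversions over 30 sites: P = 3/30 = 0.100000, Q = 4/30 = 0.133333.
d = −0.5·ln(0.666667) − 0.25·ln(0.733334) = −0.5·(-0.405465) − 0.25·(-0.310154) = 0.2803.

0.2803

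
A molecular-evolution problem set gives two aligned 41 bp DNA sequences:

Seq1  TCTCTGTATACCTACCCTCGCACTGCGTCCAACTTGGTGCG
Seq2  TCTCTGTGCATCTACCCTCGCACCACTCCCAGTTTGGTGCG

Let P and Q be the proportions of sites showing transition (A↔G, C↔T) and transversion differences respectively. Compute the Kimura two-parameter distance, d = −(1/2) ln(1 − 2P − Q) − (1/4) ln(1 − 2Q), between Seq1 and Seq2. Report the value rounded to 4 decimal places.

Mismatches occur at site 8 (A↔G, transition), site 9 (T↔C, transition), site 11 (C↔T, transition), site 24 (T↔C, transition), site 25 (G↔A, transition), site 27 (G↔T, transversion), site 28 (T↔C, transition), site 32 (A↔G, transition), site 33 (C↔T, transition).
Of the 9 differences, 8 transitions and 1 transversion over 41 sites: P = 8/41 = 0.195122, Q = 1/41 = 0.024390.
d = −0.5·ln(0.585366) − 0.25·ln(0.951220) = −0.5·(-0.535518) − 0.25·(-0.050010) = 0.2803.

0.2803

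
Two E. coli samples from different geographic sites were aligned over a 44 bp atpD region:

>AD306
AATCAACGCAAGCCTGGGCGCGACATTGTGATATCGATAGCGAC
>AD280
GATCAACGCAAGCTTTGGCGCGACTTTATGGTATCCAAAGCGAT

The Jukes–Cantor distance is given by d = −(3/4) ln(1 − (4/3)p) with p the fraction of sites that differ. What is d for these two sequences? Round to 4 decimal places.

Differing sites — 1:A/G; 14:C/T; 16:G/T; 25:A/T; 28:G/A; 31:A/G; 36:G/C; 38:T/A; 44:C/T.
p = 9/44 = 0.204545.
d = −0.75 · ln(1 − (4/3)·0.204545) = −0.75 · ln(0.727273) = −0.75 · (-0.318453) = 0.2388.

0.2388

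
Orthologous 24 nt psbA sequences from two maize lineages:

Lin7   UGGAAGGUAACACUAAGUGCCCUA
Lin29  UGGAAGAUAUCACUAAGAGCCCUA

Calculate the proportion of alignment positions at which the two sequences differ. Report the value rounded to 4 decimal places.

0.1250

Differing sites — 7:G/A; 10:A/U; 18:U/A.
There are 3 differences over 24 sites, so p = 3/24 = 0.1250.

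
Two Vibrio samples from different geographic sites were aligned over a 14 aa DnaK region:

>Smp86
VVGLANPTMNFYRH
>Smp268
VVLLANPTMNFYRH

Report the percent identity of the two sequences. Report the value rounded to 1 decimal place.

The sequences differ at position 3 (G/L).
13 of the 14 sites match, so the percent identity is 13/14 × 100 = 92.9%.

92.9%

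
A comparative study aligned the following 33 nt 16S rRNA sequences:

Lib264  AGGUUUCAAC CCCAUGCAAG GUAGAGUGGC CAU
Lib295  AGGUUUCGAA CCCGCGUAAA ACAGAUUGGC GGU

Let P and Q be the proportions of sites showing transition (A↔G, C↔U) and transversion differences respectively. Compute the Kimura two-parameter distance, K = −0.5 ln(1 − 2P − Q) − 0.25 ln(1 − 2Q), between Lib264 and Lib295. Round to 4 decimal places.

The sequences differ at positions 8 (A/G, transition), 10 (C/A, transversion), 14 (A/G, transition), 15 (U/C, transition), 17 (C/U, transition), 20 (G/A, transition), 21 (G/A, transition), 22 (U/C, transition), 26 (G/U, transversion), 31 (C/G, transversion), 32 (A/G, transition).
Of the 11 differences, 8 transitions and 3 transversions over 33 sites: P = 8/33 = 0.242424, Q = 3/33 = 0.090909.
d = −0.5·ln(0.424243) − 0.25·ln(0.818182) = −0.5·(-0.857449) − 0.25·(-0.200670) = 0.4789.

0.4789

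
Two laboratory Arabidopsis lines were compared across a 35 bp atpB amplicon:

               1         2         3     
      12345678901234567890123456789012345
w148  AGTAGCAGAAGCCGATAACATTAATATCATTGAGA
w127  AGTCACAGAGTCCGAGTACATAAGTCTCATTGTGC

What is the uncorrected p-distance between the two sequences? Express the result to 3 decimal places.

0.314

The sequences differ at positions 4 (A/C), 5 (G/A), 10 (A/G), 11 (G/T), 16 (T/G), 17 (A/T), 22 (T/A), 24 (A/G), 26 (A/C), 33 (A/T), 35 (A/C).
There are 11 differences over 35 sites, so p = 11/35 = 0.314.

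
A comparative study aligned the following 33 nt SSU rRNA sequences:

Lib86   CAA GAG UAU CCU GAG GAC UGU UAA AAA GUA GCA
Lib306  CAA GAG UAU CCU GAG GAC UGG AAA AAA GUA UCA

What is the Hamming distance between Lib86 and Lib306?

3

Differing sites — 21:U/G; 22:U/A; 31:G/U.
That gives 3 mismatches out of 33 aligned sites, so the Hamming distance is 3.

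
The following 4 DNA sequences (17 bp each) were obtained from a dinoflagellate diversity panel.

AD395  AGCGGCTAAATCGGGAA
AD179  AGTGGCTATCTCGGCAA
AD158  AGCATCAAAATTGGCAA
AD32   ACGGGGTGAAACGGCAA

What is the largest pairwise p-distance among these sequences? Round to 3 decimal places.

Pairwise Hamming distances:
  AD395 vs AD179: 4
  AD395 vs AD158: 5
  AD395 vs AD32: 6
  AD179 vs AD158: 7
  AD179 vs AD32: 7
  AD158 vs AD32: 9
The largest is 9 mismatches, between AD158 and AD32; p = 9/17 = 0.529.

0.529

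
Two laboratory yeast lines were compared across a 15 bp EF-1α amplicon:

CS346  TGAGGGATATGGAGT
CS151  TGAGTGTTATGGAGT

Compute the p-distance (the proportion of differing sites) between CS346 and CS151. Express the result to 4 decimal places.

0.1333

Differing sites — 5:G/T; 7:A/T.
There are 2 differences over 15 sites, so p = 2/15 = 0.1333.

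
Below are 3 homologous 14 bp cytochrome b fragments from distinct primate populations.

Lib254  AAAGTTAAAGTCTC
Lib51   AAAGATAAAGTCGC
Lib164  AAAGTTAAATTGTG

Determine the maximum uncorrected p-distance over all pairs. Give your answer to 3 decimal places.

0.357

Pairwise Hamming distances:
  Lib254 vs Lib51: 2
  Lib254 vs Lib164: 3
  Lib51 vs Lib164: 5
The largest is 5 mismatches, between Lib51 and Lib164; p = 5/14 = 0.357.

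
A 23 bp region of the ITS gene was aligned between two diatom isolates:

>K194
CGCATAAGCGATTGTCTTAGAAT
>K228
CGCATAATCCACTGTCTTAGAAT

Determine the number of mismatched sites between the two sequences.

Mismatches occur at site 8 (G→T), site 10 (G→C), site 12 (T→C).
That gives 3 mismatches out of 23 aligned sites, so the Hamming distance is 3.

3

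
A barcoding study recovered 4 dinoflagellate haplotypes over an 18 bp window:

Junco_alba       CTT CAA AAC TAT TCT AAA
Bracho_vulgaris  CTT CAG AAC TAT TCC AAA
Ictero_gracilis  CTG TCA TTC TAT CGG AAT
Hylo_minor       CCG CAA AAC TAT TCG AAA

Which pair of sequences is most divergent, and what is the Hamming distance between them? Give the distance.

10

Pairwise Hamming distances:
  Junco_alba vs Bracho_vulgaris: 2
  Junco_alba vs Ictero_gracilis: 9
  Junco_alba vs Hylo_minor: 3
  Bracho_vulgaris vs Ictero_gracilis: 10
  Bracho_vulgaris vs Hylo_minor: 4
  Ictero_gracilis vs Hylo_minor: 8
The largest is 10, between Bracho_vulgaris and Ictero_gracilis.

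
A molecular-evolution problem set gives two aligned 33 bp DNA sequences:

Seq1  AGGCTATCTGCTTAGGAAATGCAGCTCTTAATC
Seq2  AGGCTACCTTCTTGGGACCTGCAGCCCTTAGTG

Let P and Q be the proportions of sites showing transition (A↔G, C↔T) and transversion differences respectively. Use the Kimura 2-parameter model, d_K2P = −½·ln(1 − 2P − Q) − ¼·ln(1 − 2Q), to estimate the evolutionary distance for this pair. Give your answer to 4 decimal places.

0.2954

The sequences differ at positions 7 (T/C, transition), 10 (G/T, transversion), 14 (A/G, transition), 18 (A/C, transversion), 19 (A/C, transversion), 26 (T/C, transition), 31 (A/G, transition), 33 (C/G, transversion).
Of the 8 differences, 4 transitions and 4 transversions over 33 sites: P = 4/33 = 0.121212, Q = 4/33 = 0.121212.
d = −0.5·ln(0.636364) − 0.25·ln(0.757576) = −0.5·(-0.451985) − 0.25·(-0.277631) = 0.2954.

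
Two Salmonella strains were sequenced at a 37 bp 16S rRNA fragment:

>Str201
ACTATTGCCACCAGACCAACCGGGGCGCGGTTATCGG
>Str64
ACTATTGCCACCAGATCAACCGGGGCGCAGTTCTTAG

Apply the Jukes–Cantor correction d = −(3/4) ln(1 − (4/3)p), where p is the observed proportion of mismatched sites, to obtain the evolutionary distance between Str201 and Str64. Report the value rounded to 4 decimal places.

Mismatches occur at site 16 (C/T), site 29 (G/A), site 33 (A/C), site 35 (C/T), site 36 (G/A).
p = 5/37 = 0.135135.
d = −0.75 · ln(1 − (4/3)·0.135135) = −0.75 · ln(0.819820) = −0.75 · (-0.198670) = 0.1490.

0.1490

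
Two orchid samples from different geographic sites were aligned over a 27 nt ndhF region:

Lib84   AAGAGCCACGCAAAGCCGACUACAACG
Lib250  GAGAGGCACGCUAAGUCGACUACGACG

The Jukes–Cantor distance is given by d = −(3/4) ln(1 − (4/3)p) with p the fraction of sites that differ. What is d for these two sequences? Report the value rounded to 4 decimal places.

0.2127

Mismatches occur at site 1 (A→G), site 6 (C→G), site 12 (A→U), site 16 (C→U), site 24 (A→G).
p = 5/27 = 0.185185.
d = −0.75 · ln(1 − (4/3)·0.185185) = −0.75 · ln(0.753087) = −0.75 · (-0.283575) = 0.2127.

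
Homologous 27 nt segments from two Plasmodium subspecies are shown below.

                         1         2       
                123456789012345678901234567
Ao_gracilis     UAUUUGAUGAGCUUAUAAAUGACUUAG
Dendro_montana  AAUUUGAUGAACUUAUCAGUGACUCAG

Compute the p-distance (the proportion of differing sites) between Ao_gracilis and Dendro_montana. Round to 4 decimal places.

Mismatches occur at site 1 (U↔A), site 11 (G↔A), site 17 (A↔C), site 19 (A↔G), site 25 (U↔C).
There are 5 differences over 27 sites, so p = 5/27 = 0.1852.

0.1852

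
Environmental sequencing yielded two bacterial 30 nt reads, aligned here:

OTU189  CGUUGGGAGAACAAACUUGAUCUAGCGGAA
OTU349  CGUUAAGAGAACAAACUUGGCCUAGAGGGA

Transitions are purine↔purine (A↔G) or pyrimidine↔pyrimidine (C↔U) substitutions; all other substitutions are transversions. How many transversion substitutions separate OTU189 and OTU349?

1

The sequences differ at positions 5 (G/A, transition), 6 (G/A, transition), 20 (A/G, transition), 21 (U/C, transition), 26 (C/A, transversion), 29 (A/G, transition).
Of the 6 differences, 5 transitions and 1 transversion, so the answer is 1.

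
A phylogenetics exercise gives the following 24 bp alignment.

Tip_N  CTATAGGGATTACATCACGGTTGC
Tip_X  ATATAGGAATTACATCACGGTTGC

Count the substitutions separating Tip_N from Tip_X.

Mismatches occur at site 1 (C/A), site 8 (G/A).
That gives 2 mismatches out of 24 aligned sites, so the Hamming distance is 2.

2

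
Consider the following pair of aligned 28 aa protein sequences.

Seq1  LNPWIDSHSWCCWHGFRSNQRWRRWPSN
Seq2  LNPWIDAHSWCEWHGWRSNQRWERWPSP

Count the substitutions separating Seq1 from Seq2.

5

The sequences differ at positions 7 (S/A), 12 (C/E), 16 (F/W), 23 (R/E), 28 (N/P).
That gives 5 mismatches out of 28 aligned sites, so the Hamming distance is 5.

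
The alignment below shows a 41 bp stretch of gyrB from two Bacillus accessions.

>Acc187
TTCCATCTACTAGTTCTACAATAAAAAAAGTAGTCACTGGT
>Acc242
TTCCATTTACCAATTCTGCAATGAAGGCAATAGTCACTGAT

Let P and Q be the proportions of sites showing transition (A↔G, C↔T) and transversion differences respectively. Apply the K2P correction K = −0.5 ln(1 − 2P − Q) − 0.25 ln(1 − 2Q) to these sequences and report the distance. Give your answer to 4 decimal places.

0.3238

Differing sites — 7:C/T (Ti); 11:T/C (Ti); 13:G/A (Ti); 18:A/G (Ti); 23:A/G (Ti); 26:A/G (Ti); 27:A/G (Ti); 28:A/C (Tv); 30:G/A (Ti); 40:G/A (Ti).
Of the 10 differences, 9 transitions and 1 transversion over 41 sites: P = 9/41 = 0.219512, Q = 1/41 = 0.024390.
d = −0.5·ln(0.536586) − 0.25·ln(0.951220) = −0.5·(-0.622528) − 0.25·(-0.050010) = 0.3238.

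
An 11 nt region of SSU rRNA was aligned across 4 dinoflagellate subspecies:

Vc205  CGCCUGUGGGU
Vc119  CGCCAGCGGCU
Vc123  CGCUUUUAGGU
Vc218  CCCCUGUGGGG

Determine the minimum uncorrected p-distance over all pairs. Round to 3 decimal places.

Pairwise Hamming distances:
  Vc205 vs Vc119: 3
  Vc205 vs Vc123: 3
  Vc205 vs Vc218: 2
  Vc119 vs Vc123: 6
  Vc119 vs Vc218: 5
  Vc123 vs Vc218: 5
The smallest is 2 mismatches, between Vc205 and Vc218; p = 2/11 = 0.182.

0.182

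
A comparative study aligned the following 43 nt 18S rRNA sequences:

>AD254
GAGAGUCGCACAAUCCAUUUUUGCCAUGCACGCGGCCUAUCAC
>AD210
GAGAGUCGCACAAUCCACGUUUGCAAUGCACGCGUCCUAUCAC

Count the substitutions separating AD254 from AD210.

The sequences differ at positions 18 (U/C), 19 (U/G), 25 (C/A), 35 (G/U).
That gives 4 mismatches out of 43 aligned sites, so the Hamming distance is 4.

4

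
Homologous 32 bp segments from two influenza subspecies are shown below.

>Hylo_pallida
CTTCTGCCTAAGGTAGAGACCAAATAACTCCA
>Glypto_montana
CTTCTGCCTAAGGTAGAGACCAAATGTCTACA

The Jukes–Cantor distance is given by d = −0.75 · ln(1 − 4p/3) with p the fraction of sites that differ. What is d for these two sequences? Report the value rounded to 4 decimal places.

0.1001

Differing sites — 26:A/G; 27:A/T; 30:C/A.
p = 3/32 = 0.093750.
d = −0.75 · ln(1 − (4/3)·0.093750) = −0.75 · ln(0.875000) = −0.75 · (-0.133531) = 0.1001.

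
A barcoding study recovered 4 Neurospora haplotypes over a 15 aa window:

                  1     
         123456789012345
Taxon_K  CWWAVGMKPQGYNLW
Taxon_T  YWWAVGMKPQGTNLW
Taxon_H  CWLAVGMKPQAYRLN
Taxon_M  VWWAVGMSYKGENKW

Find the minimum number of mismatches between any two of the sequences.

2

Pairwise Hamming distances:
  Taxon_K vs Taxon_T: 2
  Taxon_K vs Taxon_H: 4
  Taxon_K vs Taxon_M: 6
  Taxon_T vs Taxon_H: 6
  Taxon_T vs Taxon_M: 6
  Taxon_H vs Taxon_M: 10
The smallest is 2, between Taxon_K and Taxon_T.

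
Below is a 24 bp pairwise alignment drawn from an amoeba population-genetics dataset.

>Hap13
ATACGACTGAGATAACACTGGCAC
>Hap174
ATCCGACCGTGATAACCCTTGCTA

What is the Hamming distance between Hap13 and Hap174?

7

Mismatches occur at site 3 (A↔C), site 8 (T↔C), site 10 (A↔T), site 17 (A↔C), site 20 (G↔T), site 23 (A↔T), site 24 (C↔A).
That gives 7 mismatches out of 24 aligned sites, so the Hamming distance is 7.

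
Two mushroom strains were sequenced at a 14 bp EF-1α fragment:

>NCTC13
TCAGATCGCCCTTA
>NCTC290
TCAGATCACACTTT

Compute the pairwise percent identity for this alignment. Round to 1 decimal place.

The sequences differ at positions 8 (G/A), 10 (C/A), 14 (A/T).
11 of the 14 sites match, so the percent identity is 11/14 × 100 = 78.6%.

78.6%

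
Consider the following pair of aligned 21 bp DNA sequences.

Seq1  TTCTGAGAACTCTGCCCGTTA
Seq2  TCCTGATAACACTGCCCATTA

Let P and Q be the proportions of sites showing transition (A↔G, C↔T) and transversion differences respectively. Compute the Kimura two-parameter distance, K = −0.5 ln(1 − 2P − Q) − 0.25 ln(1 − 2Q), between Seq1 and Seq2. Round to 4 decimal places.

0.2211

Mismatches occur at site 2 (T↔C, transition), site 7 (G↔T, transversion), site 11 (T↔A, transversion), site 18 (G↔A, transition).
Of the 4 differences, 2 transitions and 2 transversions over 21 sites: P = 2/21 = 0.095238, Q = 2/21 = 0.095238.
d = −0.5·ln(0.714286) − 0.25·ln(0.809524) = −0.5·(-0.336472) − 0.25·(-0.211309) = 0.2211.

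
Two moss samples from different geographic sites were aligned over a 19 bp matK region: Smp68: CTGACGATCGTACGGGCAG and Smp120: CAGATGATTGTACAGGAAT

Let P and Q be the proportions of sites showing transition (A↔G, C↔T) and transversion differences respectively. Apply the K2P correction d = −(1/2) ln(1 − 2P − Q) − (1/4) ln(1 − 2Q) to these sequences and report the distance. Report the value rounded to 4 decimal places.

0.4158

Mismatches occur at site 2 (T↔A, transversion), site 5 (C↔T, transition), site 9 (C↔T, transition), site 14 (G↔A, transition), site 17 (C↔A, transversion), site 19 (G↔T, transversion).
Of the 6 differences, 3 transitions and 3 transversions over 19 sites: P = 3/19 = 0.157895, Q = 3/19 = 0.157895.
d = −0.5·ln(0.526315) − 0.25·ln(0.684210) = −0.5·(-0.641855) − 0.25·(-0.379490) = 0.4158.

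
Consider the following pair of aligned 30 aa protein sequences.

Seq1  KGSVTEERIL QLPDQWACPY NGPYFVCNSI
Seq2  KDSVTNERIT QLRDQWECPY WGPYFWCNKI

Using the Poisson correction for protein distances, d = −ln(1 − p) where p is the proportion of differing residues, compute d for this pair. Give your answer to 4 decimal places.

The sequences differ at positions 2 (G/D), 6 (E/N), 10 (L/T), 13 (P/R), 17 (A/E), 21 (N/W), 26 (V/W), 29 (S/K).
p = 8/30 = 0.266667.
d = −ln(1 − 0.266667) = −ln(0.733333) = 0.3102.

0.3102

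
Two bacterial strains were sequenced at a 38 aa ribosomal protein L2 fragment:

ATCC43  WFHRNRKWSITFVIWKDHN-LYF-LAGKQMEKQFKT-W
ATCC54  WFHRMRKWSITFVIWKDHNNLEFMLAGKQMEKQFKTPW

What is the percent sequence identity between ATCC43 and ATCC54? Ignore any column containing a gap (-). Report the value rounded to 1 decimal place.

Excluding the 3 gap columns leaves 35 comparable sites.
The sequences differ at positions 5 (N/M), 22 (Y/E).
33 of the 35 comparable sites match, so the percent identity is 33/35 × 100 = 94.3%.

94.3%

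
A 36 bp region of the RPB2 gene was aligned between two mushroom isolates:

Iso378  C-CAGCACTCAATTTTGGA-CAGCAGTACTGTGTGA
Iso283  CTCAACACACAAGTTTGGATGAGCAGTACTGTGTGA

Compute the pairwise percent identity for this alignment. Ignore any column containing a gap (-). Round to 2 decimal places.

88.24%

Excluding the 2 gap columns leaves 34 comparable sites.
Mismatches occur at site 5 (G/A), site 9 (T/A), site 13 (T/G), site 21 (C/G).
30 of the 34 comparable sites match, so the percent identity is 30/34 × 100 = 88.24%.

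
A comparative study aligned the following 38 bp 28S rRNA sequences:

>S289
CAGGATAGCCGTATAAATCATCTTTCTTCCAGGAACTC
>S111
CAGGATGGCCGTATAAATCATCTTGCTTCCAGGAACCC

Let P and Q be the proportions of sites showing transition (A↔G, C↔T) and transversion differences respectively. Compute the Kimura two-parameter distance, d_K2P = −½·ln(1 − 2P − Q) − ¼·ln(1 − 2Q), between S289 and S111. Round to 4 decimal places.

Mismatches occur at site 7 (A/G, transition), site 25 (T/G, transversion), site 37 (T/C, transition).
Of the 3 differences, 2 transitions and 1 transversion over 38 sites: P = 2/38 = 0.052632, Q = 1/38 = 0.026316.
d = −0.5·ln(0.868420) − 0.25·ln(0.947368) = −0.5·(-0.141080) − 0.25·(-0.054068) = 0.0841.

0.0841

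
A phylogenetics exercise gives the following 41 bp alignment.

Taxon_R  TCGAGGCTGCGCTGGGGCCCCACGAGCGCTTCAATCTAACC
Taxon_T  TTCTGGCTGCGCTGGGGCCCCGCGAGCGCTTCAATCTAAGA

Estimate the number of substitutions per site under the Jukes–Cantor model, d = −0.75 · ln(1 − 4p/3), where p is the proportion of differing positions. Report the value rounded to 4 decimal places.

0.1628

Differing sites — 2:C/T; 3:G/C; 4:A/T; 22:A/G; 40:C/G; 41:C/A.
p = 6/41 = 0.146341.
d = −0.75 · ln(1 − (4/3)·0.146341) = −0.75 · ln(0.804879) = −0.75 · (-0.217063) = 0.1628.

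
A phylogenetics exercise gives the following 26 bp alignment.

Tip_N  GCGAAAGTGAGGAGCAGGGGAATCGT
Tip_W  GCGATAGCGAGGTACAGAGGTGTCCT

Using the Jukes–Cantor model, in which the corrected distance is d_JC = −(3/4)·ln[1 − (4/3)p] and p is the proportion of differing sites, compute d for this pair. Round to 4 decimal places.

Mismatches occur at site 5 (A/T), site 8 (T/C), site 13 (A/T), site 14 (G/A), site 18 (G/A), site 21 (A/T), site 22 (A/G), site 25 (G/C).
p = 8/26 = 0.307692.
d = −0.75 · ln(1 − (4/3)·0.307692) = −0.75 · ln(0.589744) = −0.75 · (-0.528067) = 0.3961.

0.3961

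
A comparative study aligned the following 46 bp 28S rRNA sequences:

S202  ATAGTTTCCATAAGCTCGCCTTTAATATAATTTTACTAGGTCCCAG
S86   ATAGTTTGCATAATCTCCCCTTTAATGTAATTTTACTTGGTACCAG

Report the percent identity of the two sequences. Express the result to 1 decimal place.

87.0%

The sequences differ at positions 8 (C/G), 14 (G/T), 18 (G/C), 27 (A/G), 38 (A/T), 42 (C/A).
40 of the 46 sites match, so the percent identity is 40/46 × 100 = 87.0%.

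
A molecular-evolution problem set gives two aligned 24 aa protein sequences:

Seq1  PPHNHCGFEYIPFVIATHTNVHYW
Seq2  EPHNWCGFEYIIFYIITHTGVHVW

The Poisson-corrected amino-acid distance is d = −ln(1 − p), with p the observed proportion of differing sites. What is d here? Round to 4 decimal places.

0.3448

The sequences differ at positions 1 (P/E), 5 (H/W), 12 (P/I), 14 (V/Y), 16 (A/I), 20 (N/G), 23 (Y/V).
p = 7/24 = 0.291667.
d = −ln(1 − 0.291667) = −ln(0.708333) = 0.3448.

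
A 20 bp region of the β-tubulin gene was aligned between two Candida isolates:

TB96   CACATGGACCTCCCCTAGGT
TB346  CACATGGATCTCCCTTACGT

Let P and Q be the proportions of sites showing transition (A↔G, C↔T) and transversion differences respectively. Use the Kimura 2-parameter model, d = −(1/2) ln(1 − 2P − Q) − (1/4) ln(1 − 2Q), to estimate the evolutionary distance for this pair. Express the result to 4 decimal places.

0.1702

Differing sites — 9:C/T (Ti); 15:C/T (Ti); 18:G/C (Tv).
Of the 3 differences, 2 transitions and 1 transversion over 20 sites: P = 2/20 = 0.100000, Q = 1/20 = 0.050000.
d = −0.5·ln(0.750000) − 0.25·ln(0.900000) = −0.5·(-0.287682) − 0.25·(-0.105361) = 0.1702.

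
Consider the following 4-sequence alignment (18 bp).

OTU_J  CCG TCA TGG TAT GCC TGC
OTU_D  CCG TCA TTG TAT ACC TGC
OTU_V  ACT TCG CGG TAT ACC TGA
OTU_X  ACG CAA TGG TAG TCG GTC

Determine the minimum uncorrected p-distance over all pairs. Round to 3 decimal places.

Pairwise Hamming distances:
  OTU_J vs OTU_D: 2
  OTU_J vs OTU_V: 6
  OTU_J vs OTU_X: 8
  OTU_D vs OTU_V: 6
  OTU_D vs OTU_X: 9
  OTU_V vs OTU_X: 11
The smallest is 2 mismatches, between OTU_J and OTU_D; p = 2/18 = 0.111.

0.111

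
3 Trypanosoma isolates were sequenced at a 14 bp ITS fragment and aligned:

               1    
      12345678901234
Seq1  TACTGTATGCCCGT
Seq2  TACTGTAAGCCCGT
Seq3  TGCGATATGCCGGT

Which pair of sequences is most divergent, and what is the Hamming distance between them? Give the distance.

Pairwise Hamming distances:
  Seq1 vs Seq2: 1
  Seq1 vs Seq3: 4
  Seq2 vs Seq3: 5
The largest is 5, between Seq2 and Seq3.

5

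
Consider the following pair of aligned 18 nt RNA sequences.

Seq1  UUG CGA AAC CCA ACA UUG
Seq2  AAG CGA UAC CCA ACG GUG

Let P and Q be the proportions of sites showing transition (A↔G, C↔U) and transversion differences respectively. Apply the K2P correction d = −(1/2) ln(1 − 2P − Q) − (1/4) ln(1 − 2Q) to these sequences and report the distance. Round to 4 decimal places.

0.3497

The sequences differ at positions 1 (U/A, transversion), 2 (U/A, transversion), 7 (A/U, transversion), 15 (A/G, transition), 16 (U/G, transversion).
Of the 5 differences, 1 transition and 4 transversions over 18 sites: P = 1/18 = 0.055556, Q = 4/18 = 0.222222.
d = −0.5·ln(0.666666) − 0.25·ln(0.555556) = −0.5·(-0.405466) − 0.25·(-0.587786) = 0.3497.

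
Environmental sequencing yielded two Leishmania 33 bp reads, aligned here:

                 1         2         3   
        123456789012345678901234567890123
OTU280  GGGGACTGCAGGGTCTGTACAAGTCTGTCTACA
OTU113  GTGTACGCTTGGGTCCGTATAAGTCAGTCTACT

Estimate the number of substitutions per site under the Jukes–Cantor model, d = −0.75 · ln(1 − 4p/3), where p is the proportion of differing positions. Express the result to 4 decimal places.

The sequences differ at positions 2 (G/T), 4 (G/T), 7 (T/G), 8 (G/C), 9 (C/T), 10 (A/T), 16 (T/C), 20 (C/T), 26 (T/A), 33 (A/T).
p = 10/33 = 0.303030.
d = −0.75 · ln(1 − (4/3)·0.303030) = −0.75 · ln(0.595960) = −0.75 · (-0.517582) = 0.3882.

0.3882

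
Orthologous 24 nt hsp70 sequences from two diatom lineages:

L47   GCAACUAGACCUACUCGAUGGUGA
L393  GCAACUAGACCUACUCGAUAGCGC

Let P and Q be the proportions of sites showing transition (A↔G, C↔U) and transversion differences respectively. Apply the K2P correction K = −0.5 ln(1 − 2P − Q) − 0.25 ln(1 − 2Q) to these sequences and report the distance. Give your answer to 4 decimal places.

0.1386

Mismatches occur at site 20 (G/A, transition), site 22 (U/C, transition), site 24 (A/C, transversion).
Of the 3 differences, 2 transitions and 1 transversion over 24 sites: P = 2/24 = 0.083333, Q = 1/24 = 0.041667.
d = −0.5·ln(0.791667) − 0.25·ln(0.916666) = −0.5·(-0.233614) − 0.25·(-0.087012) = 0.1386.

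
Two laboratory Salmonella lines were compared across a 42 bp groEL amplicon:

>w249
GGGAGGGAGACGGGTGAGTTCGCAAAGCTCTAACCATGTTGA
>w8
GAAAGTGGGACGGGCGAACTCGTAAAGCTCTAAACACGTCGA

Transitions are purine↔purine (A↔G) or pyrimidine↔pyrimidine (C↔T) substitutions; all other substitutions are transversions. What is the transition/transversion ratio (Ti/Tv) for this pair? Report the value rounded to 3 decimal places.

4.500

The sequences differ at positions 2 (G/A, transition), 3 (G/A, transition), 6 (G/T, transversion), 8 (A/G, transition), 15 (T/C, transition), 18 (G/A, transition), 19 (T/C, transition), 23 (C/T, transition), 34 (C/A, transversion), 37 (T/C, transition), 40 (T/C, transition).
Of the 11 differences, 9 transitions and 2 transversions, so Ti/Tv = 9/2 = 4.500.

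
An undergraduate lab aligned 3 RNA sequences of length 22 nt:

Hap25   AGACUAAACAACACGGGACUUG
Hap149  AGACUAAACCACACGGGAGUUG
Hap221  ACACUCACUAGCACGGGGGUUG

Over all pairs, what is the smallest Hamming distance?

2

Pairwise Hamming distances:
  Hap25 vs Hap149: 2
  Hap25 vs Hap221: 7
  Hap149 vs Hap221: 7
The smallest is 2, between Hap25 and Hap149.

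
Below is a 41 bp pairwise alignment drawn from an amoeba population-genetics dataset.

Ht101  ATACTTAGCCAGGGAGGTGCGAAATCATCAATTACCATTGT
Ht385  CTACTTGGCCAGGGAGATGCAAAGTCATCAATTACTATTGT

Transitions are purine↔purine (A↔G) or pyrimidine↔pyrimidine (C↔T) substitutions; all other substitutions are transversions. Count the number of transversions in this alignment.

The sequences differ at positions 1 (A/C, transversion), 7 (A/G, transition), 17 (G/A, transition), 21 (G/A, transition), 24 (A/G, transition), 36 (C/T, transition).
Of the 6 differences, 5 transitions and 1 transversion, so the answer is 1.

1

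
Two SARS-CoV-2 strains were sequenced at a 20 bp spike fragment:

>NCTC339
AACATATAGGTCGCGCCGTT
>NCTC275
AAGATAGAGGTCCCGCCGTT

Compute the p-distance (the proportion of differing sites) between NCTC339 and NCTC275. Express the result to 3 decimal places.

The sequences differ at positions 3 (C/G), 7 (T/G), 13 (G/C).
There are 3 differences over 20 sites, so p = 3/20 = 0.150.

0.150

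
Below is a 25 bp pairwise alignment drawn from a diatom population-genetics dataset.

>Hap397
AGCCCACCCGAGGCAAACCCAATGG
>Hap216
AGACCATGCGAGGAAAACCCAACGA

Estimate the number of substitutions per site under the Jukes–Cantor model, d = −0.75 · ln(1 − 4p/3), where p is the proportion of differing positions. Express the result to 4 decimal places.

The sequences differ at positions 3 (C/A), 7 (C/T), 8 (C/G), 14 (C/A), 23 (T/C), 25 (G/A).
p = 6/25 = 0.240000.
d = −0.75 · ln(1 − (4/3)·0.240000) = −0.75 · ln(0.680000) = −0.75 · (-0.385662) = 0.2892.

0.2892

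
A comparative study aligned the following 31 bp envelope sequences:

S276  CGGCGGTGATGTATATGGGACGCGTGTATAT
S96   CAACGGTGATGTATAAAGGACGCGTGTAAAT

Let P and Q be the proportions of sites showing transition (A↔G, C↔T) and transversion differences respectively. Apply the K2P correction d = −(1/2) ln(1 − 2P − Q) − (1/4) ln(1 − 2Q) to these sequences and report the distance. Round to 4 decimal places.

The sequences differ at positions 2 (G/A, transition), 3 (G/A, transition), 16 (T/A, transversion), 17 (G/A, transition), 29 (T/A, transversion).
Of the 5 differences, 3 transitions and 2 transversions over 31 sites: P = 3/31 = 0.096774, Q = 2/31 = 0.064516.
d = −0.5·ln(0.741936) − 0.25·ln(0.870968) = −0.5·(-0.298492) − 0.25·(-0.138150) = 0.1838.

0.1838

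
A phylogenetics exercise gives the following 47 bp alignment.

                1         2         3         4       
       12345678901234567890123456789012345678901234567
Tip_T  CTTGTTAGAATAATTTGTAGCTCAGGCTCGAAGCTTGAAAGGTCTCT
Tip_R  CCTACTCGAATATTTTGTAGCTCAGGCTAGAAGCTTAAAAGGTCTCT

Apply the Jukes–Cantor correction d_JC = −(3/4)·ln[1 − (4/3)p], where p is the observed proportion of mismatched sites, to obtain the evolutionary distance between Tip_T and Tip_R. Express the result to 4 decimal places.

The sequences differ at positions 2 (T/C), 4 (G/A), 5 (T/C), 7 (A/C), 13 (A/T), 29 (C/A), 37 (G/A).
p = 7/47 = 0.148936.
d = −0.75 · ln(1 − (4/3)·0.148936) = −0.75 · ln(0.801419) = −0.75 · (-0.221371) = 0.1660.

0.1660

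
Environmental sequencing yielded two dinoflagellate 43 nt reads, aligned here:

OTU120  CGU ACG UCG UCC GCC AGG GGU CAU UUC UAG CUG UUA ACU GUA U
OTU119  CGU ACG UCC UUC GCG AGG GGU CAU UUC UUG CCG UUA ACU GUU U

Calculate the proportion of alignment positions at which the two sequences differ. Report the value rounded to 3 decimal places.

Mismatches occur at site 9 (G↔C), site 11 (C↔U), site 15 (C↔G), site 29 (A↔U), site 32 (U↔C), site 42 (A↔U).
There are 6 differences over 43 sites, so p = 6/43 = 0.140.

0.140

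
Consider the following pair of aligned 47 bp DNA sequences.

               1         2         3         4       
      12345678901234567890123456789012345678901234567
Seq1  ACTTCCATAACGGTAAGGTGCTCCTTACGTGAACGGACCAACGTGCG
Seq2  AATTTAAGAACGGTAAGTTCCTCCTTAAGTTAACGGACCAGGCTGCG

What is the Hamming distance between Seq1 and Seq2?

11

The sequences differ at positions 2 (C/A), 5 (C/T), 6 (C/A), 8 (T/G), 18 (G/T), 20 (G/C), 28 (C/A), 31 (G/T), 41 (A/G), 42 (C/G), 43 (G/C).
That gives 11 mismatches out of 47 aligned sites, so the Hamming distance is 11.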